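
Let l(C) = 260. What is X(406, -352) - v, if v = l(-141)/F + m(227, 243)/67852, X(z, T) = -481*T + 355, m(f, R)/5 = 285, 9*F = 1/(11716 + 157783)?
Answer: -26900467742461/67852 ≈ -3.9646e+8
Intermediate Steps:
F = 1/1525491 (F = 1/(9*(11716 + 157783)) = (1/9)/169499 = (1/9)*(1/169499) = 1/1525491 ≈ 6.5553e-7)
m(f, R) = 1425 (m(f, R) = 5*285 = 1425)
X(z, T) = 355 - 481*T
v = 26911979987745/67852 (v = 260/(1/1525491) + 1425/67852 = 260*1525491 + 1425*(1/67852) = 396627660 + 1425/67852 = 26911979987745/67852 ≈ 3.9663e+8)
X(406, -352) - v = (355 - 481*(-352)) - 1*26911979987745/67852 = (355 + 169312) - 26911979987745/67852 = 169667 - 26911979987745/67852 = -26900467742461/67852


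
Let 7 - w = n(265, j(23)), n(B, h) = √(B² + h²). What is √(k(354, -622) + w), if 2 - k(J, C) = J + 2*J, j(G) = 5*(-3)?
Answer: √(-1053 - 5*√2818) ≈ 36.31*I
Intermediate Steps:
j(G) = -15
k(J, C) = 2 - 3*J (k(J, C) = 2 - (J + 2*J) = 2 - 3*J)
w = 7 - 5*√2818 (w = 7 - √(265² + (-15)²) = 7 - √(70225 + 225) = 7 - √70450 = 7 - 5*√2818 ≈ -258.42)
√(k(354, -622) + w) = √((2 - 3*354) + (7 - 5*√2818)) = √((2 - 1062) + (7 - 5*√2818)) = √(-1060 + (7 - 5*√2818)) = √(-1053 - 5*√2818)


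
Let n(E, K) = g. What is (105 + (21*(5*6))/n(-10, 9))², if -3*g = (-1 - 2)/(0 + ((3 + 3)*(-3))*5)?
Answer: 3202994025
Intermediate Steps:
g = -1/90 (g = -(-1 - 2)/(3*(0 + ((3 + 3)*(-3))*5)) = -(-1)/(0 + (6*(-3))*5) = -(-1)/(0 - 18*5) = -(-1)/(0 - 90) = -(-1)/(-90) = -(-1)*(-1)/90 = -⅓*1/30 = -1/90 ≈ -0.011111)
n(E, K) = -1/90
(105 + (21*(5*6))/n(-10, 9))² = (105 + (21*(5*6))/(-1/90))² = (105 + (21*30)*(-90))² = (105 + 630*(-90))² = (105 - 56700)² = (-56595)² = 3202994025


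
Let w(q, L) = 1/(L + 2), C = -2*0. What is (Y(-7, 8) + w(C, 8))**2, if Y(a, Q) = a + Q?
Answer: 121/100 ≈ 1.2100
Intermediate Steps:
C = 0
Y(a, Q) = Q + a
w(q, L) = 1/(2 + L)
(Y(-7, 8) + w(C, 8))**2 = ((8 - 7) + 1/(2 + 8))**2 = (1 + 1/10)**2 = (11/10)**2 = 121/100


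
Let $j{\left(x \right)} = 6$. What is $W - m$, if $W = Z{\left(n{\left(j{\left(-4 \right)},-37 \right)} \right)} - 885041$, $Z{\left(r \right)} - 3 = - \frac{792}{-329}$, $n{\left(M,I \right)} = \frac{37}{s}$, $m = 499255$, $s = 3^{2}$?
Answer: $- \frac{455431605}{329} \approx -1.3843 \cdot 10^{6}$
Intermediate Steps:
$s = 9$
$n{\left(M,I \right)} = \frac{37}{9}$
$Z{\left(r \right)} = \frac{1779}{329}$ ($Z{\left(r \right)} = 3 - \frac{792}{-329} = 3 - - \frac{792}{329} = 3 + \frac{792}{329} = \frac{1779}{329}$)
$W = - \frac{291176710}{329}$ ($W = \frac{1779}{329} - 885041 = - \frac{291176710}{329} \approx -8.8504 \cdot 10^{5}$)
$W - m = - \frac{291176710}{329} - 499255 = - \frac{455431605}{329}$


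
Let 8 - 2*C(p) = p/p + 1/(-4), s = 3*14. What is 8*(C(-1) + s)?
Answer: 365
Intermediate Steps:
s = 42
C(p) = 29/8 (C(p) = 4 - (p/p + 1/(-4))/2 = 4 - (1 + 1*(-¼))/2 = 4 - (1 - ¼)/2 = 4 - ½*¾ = 4 - 3/8 = 29/8)
8*(C(-1) + s) = 8*(29/8 + 42) = 8*(365/8) = 365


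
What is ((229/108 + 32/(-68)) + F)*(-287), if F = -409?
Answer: 214645865/1836 ≈ 1.1691e+5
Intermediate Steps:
((229/108 + 32/(-68)) + F)*(-287) = ((229/108 + 32/(-68)) - 409)*(-287) = ((229*(1/108) + 32*(-1/68)) - 409)*(-287) = ((229/108 - 8/17) - 409)*(-287) = (3029/1836 - 409)*(-287) = -747895/1836*(-287) = 214645865/1836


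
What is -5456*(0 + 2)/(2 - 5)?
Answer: 10912/3 ≈ 3637.3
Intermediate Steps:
-5456*(0 + 2)/(2 - 5) = -10912/(-3) = -10912*(-1)/3 = -5456*(-⅔) = 10912/3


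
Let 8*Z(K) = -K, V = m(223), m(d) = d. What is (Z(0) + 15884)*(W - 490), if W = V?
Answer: -4241028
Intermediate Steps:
V = 223
W = 223
Z(K) = -K/8 (Z(K) = (-K)/8 = -K/8)
(Z(0) + 15884)*(W - 490) = (-⅛*0 + 15884)*(223 - 490) = (0 + 15884)*(-267) = 15884*(-267) = -4241028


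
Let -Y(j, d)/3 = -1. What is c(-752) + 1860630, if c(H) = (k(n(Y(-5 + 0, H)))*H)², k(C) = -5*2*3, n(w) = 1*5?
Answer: 510814230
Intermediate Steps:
Y(j, d) = 3 (Y(j, d) = -3*(-1) = 3)
n(w) = 5
k(C) = -30 (k(C) = -10*3 = -30)
c(H) = 900*H² (c(H) = (-30*H)² = 900*H²)
c(-752) + 1860630 = 900*(-752)² + 1860630 = 900*565504 + 1860630 = 508953600 + 1860630 = 510814230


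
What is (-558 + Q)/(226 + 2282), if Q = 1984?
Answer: 713/1254 ≈ 0.56858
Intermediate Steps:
(-558 + Q)/(226 + 2282) = (-558 + 1984)/(226 + 2282) = 1426/2508 = 1426*(1/2508) = 713/1254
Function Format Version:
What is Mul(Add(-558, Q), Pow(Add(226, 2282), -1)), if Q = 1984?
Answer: Rational(713, 1254) ≈ 0.56858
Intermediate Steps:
Mul(Add(-558, Q), Pow(Add(226, 2282), -1)) = Mul(Add(-558, 1984), Pow(Add(226, 2282), -1)) = Mul(1426, Pow(2508, -1)) = Mul(1426, Rational(1, 2508)) = Rational(713, 1254)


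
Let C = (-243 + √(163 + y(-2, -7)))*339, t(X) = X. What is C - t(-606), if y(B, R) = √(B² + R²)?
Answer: -81771 + 339*√(163 + √53) ≈ -77347.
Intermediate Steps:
C = -82377 + 339*√(163 + √53) (C = (-243 + √(163 + √((-2)² + (-7)²)))*339 = (-243 + √(163 + √(4 + 49)))*339 = (-243 + √(163 + √53))*339 = -82377 + 339*√(163 + √53) ≈ -77953.)
C - t(-606) = (-82377 + 339*√(163 + √53)) - 1*(-606) = (-82377 + 339*√(163 + √53)) + 606 = -81771 + 339*√(163 + √53)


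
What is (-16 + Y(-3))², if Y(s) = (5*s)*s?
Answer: 841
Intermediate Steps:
Y(s) = 5*s²
(-16 + Y(-3))² = (-16 + 5*(-3)²)² = (-16 + 5*9)² = (-16 + 45)² = 29² = 841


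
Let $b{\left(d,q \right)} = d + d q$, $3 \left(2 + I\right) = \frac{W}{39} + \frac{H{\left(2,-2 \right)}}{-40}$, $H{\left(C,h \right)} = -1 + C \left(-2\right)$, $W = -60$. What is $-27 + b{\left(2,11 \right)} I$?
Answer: $- \frac{1122}{13} \approx -86.308$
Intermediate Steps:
$H{\left(C,h \right)} = -1 - 2 C$
$I = - \frac{257}{104}$ ($I = -2 + \frac{- \frac{60}{39} + \frac{-1 - 4}{-40}}{3} = -2 + \frac{\left(-60\right) \frac{1}{39} + \left(-1 - 4\right) \left(- \frac{1}{40}\right)}{3} = -2 + \frac{- \frac{20}{13} - - \frac{1}{8}}{3} = -2 + \frac{- \frac{20}{13} + \frac{1}{8}}{3} = -2 + \frac{1}{3} \left(- \frac{147}{104}\right) = -2 - \frac{49}{104} = - \frac{257}{104} \approx -2.4712$)
$-27 + b{\left(2,11 \right)} I = -27 + 2 \left(1 + 11\right) \left(- \frac{257}{104}\right) = -27 + 2 \cdot 12 \left(- \frac{257}{104}\right) = -27 + 24 \left(- \frac{257}{104}\right) = -27 - \frac{771}{13} = - \frac{1122}{13}$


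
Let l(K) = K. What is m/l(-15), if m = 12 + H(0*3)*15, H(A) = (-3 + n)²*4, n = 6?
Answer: -184/5 ≈ -36.800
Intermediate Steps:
H(A) = 36 (H(A) = (-3 + 6)²*4 = 3²*4 = 9*4 = 36)
m = 552 (m = 12 + 36*15 = 12 + 540 = 552)
m/l(-15) = 552/(-15) = 552*(-1/15) = -184/5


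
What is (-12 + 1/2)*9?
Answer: -207/2 ≈ -103.50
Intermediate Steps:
(-12 + 1/2)*9 = (-12 + ½)*9 = -23/2*9 = -207/2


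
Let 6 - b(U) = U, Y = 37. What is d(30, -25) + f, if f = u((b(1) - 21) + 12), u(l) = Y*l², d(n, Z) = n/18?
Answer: 1781/3 ≈ 593.67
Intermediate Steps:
b(U) = 6 - U
d(n, Z) = n/18 (d(n, Z) = n*(1/18) = n/18)
u(l) = 37*l²
f = 592 (f = 37*(((6 - 1*1) - 21) + 12)² = 37*(((6 - 1) - 21) + 12)² = 37*((5 - 21) + 12)² = 37*(-16 + 12)² = 37*(-4)² = 37*16 = 592)
d(30, -25) + f = (1/18)*30 + 592 = 5/3 + 592 = 1781/3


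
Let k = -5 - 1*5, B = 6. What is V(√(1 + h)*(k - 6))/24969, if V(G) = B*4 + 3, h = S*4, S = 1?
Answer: 9/8323 ≈ 0.0010813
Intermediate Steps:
h = 4 (h = 1*4 = 4)
k = -10 (k = -5 - 5 = -10)
V(G) = 27 (V(G) = 6*4 + 3 = 24 + 3 = 27)
V(√(1 + h)*(k - 6))/24969 = 27/24969 = 27*(1/24969) = 9/8323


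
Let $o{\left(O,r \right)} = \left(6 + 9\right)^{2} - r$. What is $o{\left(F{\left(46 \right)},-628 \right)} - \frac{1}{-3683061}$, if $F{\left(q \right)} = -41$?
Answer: $\frac{3141651034}{3683061} \approx 853.0$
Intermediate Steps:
$o{\left(O,r \right)} = 225 - r$ ($o{\left(O,r \right)} = 15^{2} - r = 225 - r$)
$o{\left(F{\left(46 \right)},-628 \right)} - \frac{1}{-3683061} = \left(225 - -628\right) - \frac{1}{-3683061} = \left(225 + 628\right) - - \frac{1}{3683061} = 853 + \frac{1}{3683061} = \frac{3141651034}{3683061}$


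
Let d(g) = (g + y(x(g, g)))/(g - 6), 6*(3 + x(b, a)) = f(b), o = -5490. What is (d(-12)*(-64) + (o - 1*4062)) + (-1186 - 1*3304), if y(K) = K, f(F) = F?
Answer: -126922/9 ≈ -14102.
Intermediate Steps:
x(b, a) = -3 + b/6
d(g) = (-3 + 7*g/6)/(-6 + g) (d(g) = (g + (-3 + g/6))/(g - 6) = (-3 + 7*g/6)/(-6 + g))
(d(-12)*(-64) + (o - 1*4062)) + (-1186 - 1*3304) = (((-18 + 7*(-12))/(6*(-6 - 12)))*(-64) + (-5490 - 1*4062)) + (-1186 - 1*3304) = (((1/6)*(-18 - 84)/(-18))*(-64) + (-5490 - 4062)) + (-1186 - 3304) = (((1/6)*(-1/18)*(-102))*(-64) - 9552) - 4490 = ((17/18)*(-64) - 9552) - 4490 = (-544/9 - 9552) - 4490 = -86512/9 - 4490 = -126922/9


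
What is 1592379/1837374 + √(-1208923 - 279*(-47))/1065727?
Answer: 530793/612458 + I*√1195810/1065727 ≈ 0.86666 + 0.0010261*I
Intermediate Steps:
1592379/1837374 + √(-1208923 - 279*(-47))/1065727 = 1592379*(1/1837374) + √(-1208923 + 13113)*(1/1065727) = 530793/612458 + √(-1195810)*(1/1065727) = 530793/612458 + (I*√1195810)*(1/1065727) = 530793/612458 + I*√1195810/1065727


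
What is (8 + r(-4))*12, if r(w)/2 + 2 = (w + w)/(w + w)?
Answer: 72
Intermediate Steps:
r(w) = -2 (r(w) = -4 + 2*((w + w)/(w + w)) = -4 + 2*((2*w)/((2*w))) = -4 + 2*((2*w)*(1/(2*w))) = -4 + 2*1 = -4 + 2 = -2)
(8 + r(-4))*12 = (8 - 2)*12 = 6*12 = 72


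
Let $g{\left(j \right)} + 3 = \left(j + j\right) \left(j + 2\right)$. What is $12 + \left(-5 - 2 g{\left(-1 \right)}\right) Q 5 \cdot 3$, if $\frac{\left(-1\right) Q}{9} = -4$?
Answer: $2712$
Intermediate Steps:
$Q = 36$ ($Q = \left(-9\right) \left(-4\right) = 36$)
$g{\left(j \right)} = -3 + 2 j \left(2 + j\right)$ ($g{\left(j \right)} = -3 + \left(j + j\right) \left(j + 2\right) = -3 + 2 j \left(2 + j\right)$)
$12 + \left(-5 - 2 g{\left(-1 \right)}\right) Q 5 \cdot 3 = 12 + \left(-5 - 2 \left(-3 + 2 \left(-1\right)^{2} + 4 \left(-1\right)\right)\right) 36 \cdot 5 \cdot 3 = 12 + \left(-5 - 2 \left(-3 + 2 \cdot 1 - 4\right)\right) 180 \cdot 3 = 12 + \left(-5 - 2 \left(-3 + 2 - 4\right)\right) 540 = 12 + \left(-5 - -10\right) 540 = 12 + \left(-5 + 10\right) 540 = 12 + 5 \cdot 540 = 12 + 2700 = 2712$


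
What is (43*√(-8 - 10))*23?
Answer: 2967*I*√2 ≈ 4196.0*I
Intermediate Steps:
(43*√(-8 - 10))*23 = (43*√(-18))*23 = (43*(3*I*√2))*23 = (129*I*√2)*23 = 2967*I*√2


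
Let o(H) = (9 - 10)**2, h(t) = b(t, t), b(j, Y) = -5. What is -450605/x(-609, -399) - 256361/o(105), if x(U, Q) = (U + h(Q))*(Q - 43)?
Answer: -69573749673/271388 ≈ -2.5636e+5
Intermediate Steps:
h(t) = -5
x(U, Q) = (-43 + Q)*(-5 + U) (x(U, Q) = (U - 5)*(Q - 43) = (-5 + U)*(-43 + Q) = (-43 + Q)*(-5 + U))
o(H) = 1 (o(H) = (-1)**2 = 1)
-450605/x(-609, -399) - 256361/o(105) = -450605/(215 - 43*(-609) - 5*(-399) - 399*(-609)) - 256361/1 = -450605/(215 + 26187 + 1995 + 242991) - 256361*1 = -450605/271388 - 256361 = -69573749673/271388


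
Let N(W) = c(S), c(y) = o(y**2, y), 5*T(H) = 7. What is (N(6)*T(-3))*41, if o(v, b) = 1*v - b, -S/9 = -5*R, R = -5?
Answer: 2918790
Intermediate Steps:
T(H) = 7/5 (T(H) = (1/5)*7 = 7/5)
S = -225 (S = -(-45)*(-5) = -9*25 = -225)
o(v, b) = v - b
c(y) = y**2 - y
N(W) = 50850 (N(W) = -225*(-1 - 225) = -225*(-226) = 50850)
(N(6)*T(-3))*41 = (50850*(7/5))*41 = 71190*41 = 2918790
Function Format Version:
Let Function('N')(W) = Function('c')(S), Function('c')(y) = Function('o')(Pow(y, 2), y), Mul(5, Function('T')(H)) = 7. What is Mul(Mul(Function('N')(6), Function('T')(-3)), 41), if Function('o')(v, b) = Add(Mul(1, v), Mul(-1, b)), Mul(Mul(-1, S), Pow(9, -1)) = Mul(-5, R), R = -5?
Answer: 2918790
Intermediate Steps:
Function('T')(H) = Rational(7, 5) (Function('T')(H) = Mul(Rational(1, 5), 7) = Rational(7, 5))
S = -225 (S = Mul(-9, Mul(-5, -5)) = Mul(-9, 25) = -225)
Function('o')(v, b) = Add(v, Mul(-1, b))
Function('c')(y) = Add(Pow(y, 2), Mul(-1, y))
Function('N')(W) = 50850 (Function('N')(W) = Mul(-225, Add(-1, -225)) = Mul(-225, -226) = 50850)
Mul(Mul(Function('N')(6), Function('T')(-3)), 41) = Mul(Mul(50850, Rational(7, 5)), 41) = Mul(71190, 41) = 2918790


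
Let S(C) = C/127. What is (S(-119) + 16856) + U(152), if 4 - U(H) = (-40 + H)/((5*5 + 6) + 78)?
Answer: 233365785/13843 ≈ 16858.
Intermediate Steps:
S(C) = C/127 (S(C) = C*(1/127) = C/127)
U(H) = 476/109 - H/109 (U(H) = 4 - (-40 + H)/((5*5 + 6) + 78) = 4 - (-40 + H)/((25 + 6) + 78) = 4 - (-40 + H)/(31 + 78) = 4 - (-40 + H)/109 = 4 - (-40/109 + H/109) = 4 + (40/109 - H/109) = 476/109 - H/109)
(S(-119) + 16856) + U(152) = ((1/127)*(-119) + 16856) + (476/109 - 1/109*152) = (-119/127 + 16856) + (476/109 - 152/109) = 2140593/127 + 324/109 = 233365785/13843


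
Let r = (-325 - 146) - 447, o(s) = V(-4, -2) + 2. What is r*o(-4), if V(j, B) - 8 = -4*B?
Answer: -16524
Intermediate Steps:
V(j, B) = 8 - 4*B
o(s) = 18 (o(s) = (8 - 4*(-2)) + 2 = (8 + 8) + 2 = 16 + 2 = 18)
r = -918 (r = -471 - 447 = -918)
r*o(-4) = -918*18 = -16524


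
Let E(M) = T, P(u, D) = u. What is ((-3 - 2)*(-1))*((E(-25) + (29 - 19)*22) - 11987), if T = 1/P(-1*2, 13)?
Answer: -117675/2 ≈ -58838.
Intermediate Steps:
T = -½ (T = 1/(-1*2) = 1/(-2) = -½ ≈ -0.50000)
E(M) = -½
((-3 - 2)*(-1))*((E(-25) + (29 - 19)*22) - 11987) = ((-3 - 2)*(-1))*((-½ + (29 - 19)*22) - 11987) = (-5*(-1))*((-½ + 10*22) - 11987) = 5*((-½ + 220) - 11987) = 5*(439/2 - 11987) = 5*(-23535/2) = -117675/2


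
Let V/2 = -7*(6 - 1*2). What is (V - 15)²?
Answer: 5041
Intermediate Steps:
V = -56 (V = 2*(-7*(6 - 1*2)) = 2*(-7*(6 - 2)) = 2*(-7*4) = 2*(-28) = -56)
(V - 15)² = (-56 - 15)² = (-71)² = 5041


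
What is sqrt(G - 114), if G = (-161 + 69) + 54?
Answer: 2*I*sqrt(38) ≈ 12.329*I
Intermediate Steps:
G = -38 (G = -92 + 54 = -38)
sqrt(G - 114) = sqrt(-38 - 114) = sqrt(-152) = 2*I*sqrt(38)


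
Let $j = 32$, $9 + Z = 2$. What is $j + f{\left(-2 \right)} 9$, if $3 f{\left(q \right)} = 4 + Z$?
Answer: $23$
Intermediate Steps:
$Z = -7$ ($Z = -9 + 2 = -7$)
$f{\left(q \right)} = -1$ ($f{\left(q \right)} = \frac{4 - 7}{3} = \frac{1}{3} \left(-3\right) = -1$)
$j + f{\left(-2 \right)} 9 = 32 - 9 = 23$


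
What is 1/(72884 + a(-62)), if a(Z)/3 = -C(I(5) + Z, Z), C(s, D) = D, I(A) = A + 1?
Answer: 1/73070 ≈ 1.3686e-5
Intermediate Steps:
I(A) = 1 + A
a(Z) = -3*Z (a(Z) = 3*(-Z) = -3*Z)
1/(72884 + a(-62)) = 1/(72884 - 3*(-62)) = 1/(72884 + 186) = 1/73070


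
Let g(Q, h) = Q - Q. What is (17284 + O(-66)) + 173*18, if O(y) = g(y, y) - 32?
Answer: 20366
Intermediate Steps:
g(Q, h) = 0
O(y) = -32 (O(y) = 0 - 32 = -32)
(17284 + O(-66)) + 173*18 = (17284 - 32) + 173*18 = 17252 + 3114 = 20366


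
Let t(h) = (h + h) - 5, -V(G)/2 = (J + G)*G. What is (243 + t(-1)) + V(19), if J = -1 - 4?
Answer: -296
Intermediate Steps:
J = -5
V(G) = -2*G*(-5 + G) (V(G) = -2*(-5 + G)*G = -2*G*(-5 + G))
t(h) = -5 + 2*h (t(h) = 2*h - 5 = -5 + 2*h)
(243 + t(-1)) + V(19) = (243 + (-5 + 2*(-1))) + 2*19*(5 - 1*19) = (243 + (-5 - 2)) + 2*19*(5 - 19) = (243 - 7) + 2*19*(-14) = 236 - 532 = -296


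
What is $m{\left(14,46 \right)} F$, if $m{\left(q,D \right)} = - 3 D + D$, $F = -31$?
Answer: $2852$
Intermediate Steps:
$m{\left(q,D \right)} = - 2 D$
$m{\left(14,46 \right)} F = \left(-2\right) 46 \left(-31\right) = \left(-92\right) \left(-31\right) = 2852$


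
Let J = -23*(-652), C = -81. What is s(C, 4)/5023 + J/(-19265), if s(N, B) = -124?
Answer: -77713768/96768095 ≈ -0.80309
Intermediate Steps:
J = 14996
s(C, 4)/5023 + J/(-19265) = -124/5023 + 14996/(-19265) = -124*1/5023 + 14996*(-1/19265) = -124/5023 - 14996/19265 = -77713768/96768095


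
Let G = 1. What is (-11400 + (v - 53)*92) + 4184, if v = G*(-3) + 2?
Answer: -12184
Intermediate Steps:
v = -1 (v = 1*(-3) + 2 = -3 + 2 = -1)
(-11400 + (v - 53)*92) + 4184 = (-11400 + (-1 - 53)*92) + 4184 = (-11400 - 54*92) + 4184 = (-11400 - 4968) + 4184 = -16368 + 4184 = -12184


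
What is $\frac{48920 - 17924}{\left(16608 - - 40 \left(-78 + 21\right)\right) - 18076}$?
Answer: $- \frac{7749}{937} \approx -8.27$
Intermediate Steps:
$\frac{48920 - 17924}{\left(16608 - - 40 \left(-78 + 21\right)\right) - 18076} = \frac{30996}{\left(16608 - \left(-40\right) \left(-57\right)\right) - 18076} = \frac{30996}{\left(16608 - 2280\right) - 18076} = \frac{30996}{14328 - 18076} = \frac{30996}{-3748} = 30996 \left(- \frac{1}{3748}\right) = - \frac{7749}{937}$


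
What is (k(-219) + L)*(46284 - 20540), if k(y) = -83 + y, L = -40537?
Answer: -1051359216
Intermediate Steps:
(k(-219) + L)*(46284 - 20540) = ((-83 - 219) - 40537)*(46284 - 20540) = (-302 - 40537)*25744 = -40839*25744 = -1051359216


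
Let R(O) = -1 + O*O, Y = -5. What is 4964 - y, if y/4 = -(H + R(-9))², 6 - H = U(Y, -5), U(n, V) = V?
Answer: 38088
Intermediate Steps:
R(O) = -1 + O²
H = 11 (H = 6 - 1*(-5) = 6 + 5 = 11)
y = -33124 (y = 4*(-(11 + (-1 + (-9)²))²) = 4*(-(11 + (-1 + 81))²) = 4*(-(11 + 80)²) = 4*(-1*91²) = 4*(-1*8281) = 4*(-8281) = -33124)
4964 - y = 4964 - 1*(-33124) = 4964 + 33124 = 38088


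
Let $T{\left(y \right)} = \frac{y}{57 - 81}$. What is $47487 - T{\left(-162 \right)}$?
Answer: $\frac{189921}{4} \approx 47480.0$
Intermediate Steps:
$T{\left(y \right)} = - \frac{y}{24}$ ($T{\left(y \right)} = \frac{y}{57 - 81} = \frac{y}{-24} = y \left(- \frac{1}{24}\right) = - \frac{y}{24}$)
$47487 - T{\left(-162 \right)} = 47487 - \left(- \frac{1}{24}\right) \left(-162\right) = 47487 - \frac{27}{4} = \frac{189921}{4}$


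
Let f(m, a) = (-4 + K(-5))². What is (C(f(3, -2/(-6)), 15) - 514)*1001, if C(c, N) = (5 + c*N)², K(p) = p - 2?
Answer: 3315197886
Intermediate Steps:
K(p) = -2 + p
f(m, a) = 121 (f(m, a) = (-4 + (-2 - 5))² = (-4 - 7)² = (-11)² = 121)
C(c, N) = (5 + N*c)²
(C(f(3, -2/(-6)), 15) - 514)*1001 = ((5 + 15*121)² - 514)*1001 = ((5 + 1815)² - 514)*1001 = (1820² - 514)*1001 = (3312400 - 514)*1001 = 3311886*1001 = 3315197886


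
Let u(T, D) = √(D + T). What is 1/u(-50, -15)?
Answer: -I*√65/65 ≈ -0.12403*I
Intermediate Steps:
1/u(-50, -15) = 1/(√(-15 - 50)) = 1/(√(-65)) = 1/(I*√65) = -I*√65/65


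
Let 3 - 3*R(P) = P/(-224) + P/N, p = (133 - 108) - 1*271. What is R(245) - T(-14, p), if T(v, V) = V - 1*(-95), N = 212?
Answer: 257757/1696 ≈ 151.98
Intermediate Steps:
p = -246 (p = 25 - 271 = -246)
T(v, V) = 95 + V (T(v, V) = V + 95 = 95 + V)
R(P) = 1 - P/11872 (R(P) = 1 - (P/(-224) + P/212)/3 = 1 - (P*(-1/224) + P*(1/212))/3 = 1 - (-P/224 + P/212)/3 = 1 - P/11872)
R(245) - T(-14, p) = (1 - 1/11872*245) - (95 - 246) = (1 - 35/1696) - 1*(-151) = 1661/1696 + 151 = 257757/1696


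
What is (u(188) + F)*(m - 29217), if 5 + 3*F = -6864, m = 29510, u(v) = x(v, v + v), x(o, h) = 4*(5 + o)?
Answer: -1334029/3 ≈ -4.4468e+5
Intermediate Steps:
x(o, h) = 20 + 4*o
u(v) = 20 + 4*v
F = -6869/3 (F = -5/3 + (1/3)*(-6864) = -5/3 - 2288 = -6869/3 ≈ -2289.7)
(u(188) + F)*(m - 29217) = ((20 + 4*188) - 6869/3)*(29510 - 29217) = ((20 + 752) - 6869/3)*293 = (772 - 6869/3)*293 = -4553/3*293 = -1334029/3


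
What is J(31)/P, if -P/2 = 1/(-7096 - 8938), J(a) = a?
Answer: 248527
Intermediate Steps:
P = 1/8017 (P = -2/(-7096 - 8938) = -2/(-16034) = -2*(-1/16034) = 1/8017 ≈ 0.00012473)
J(31)/P = 31/(1/8017) = 31*8017 = 248527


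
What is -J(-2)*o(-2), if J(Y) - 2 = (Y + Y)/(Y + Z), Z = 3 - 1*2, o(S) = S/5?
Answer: 12/5 ≈ 2.4000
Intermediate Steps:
o(S) = S/5 (o(S) = S*(1/5) = S/5)
Z = 1 (Z = 3 - 2 = 1)
J(Y) = 2 + 2*Y/(1 + Y) (J(Y) = 2 + (Y + Y)/(Y + 1) = 2 + (2*Y)/(1 + Y) = 2 + 2*Y/(1 + Y))
-J(-2)*o(-2) = -2*(1 + 2*(-2))/(1 - 2)*(1/5)*(-2) = -2*(1 - 4)/(-1)*(-2)/5 = -2*(-1)*(-3)*(-2)/5 = -6*(-2)/5 = -1*(-12/5) = 12/5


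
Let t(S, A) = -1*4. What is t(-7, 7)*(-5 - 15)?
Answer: 80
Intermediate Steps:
t(S, A) = -4
t(-7, 7)*(-5 - 15) = -4*(-5 - 15) = -4*(-20) = 80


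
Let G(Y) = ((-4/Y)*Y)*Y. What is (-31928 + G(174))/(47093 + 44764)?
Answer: -32624/91857 ≈ -0.35516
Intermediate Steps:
G(Y) = -4*Y
(-31928 + G(174))/(47093 + 44764) = (-31928 - 4*174)/(47093 + 44764) = (-31928 - 696)/91857 = -32624*1/91857 = -32624/91857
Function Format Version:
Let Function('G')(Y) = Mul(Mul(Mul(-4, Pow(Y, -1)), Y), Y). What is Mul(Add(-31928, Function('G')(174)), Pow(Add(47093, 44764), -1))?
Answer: Rational(-32624, 91857) ≈ -0.35516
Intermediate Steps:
Function('G')(Y) = Mul(-4, Y)
Mul(Add(-31928, Function('G')(174)), Pow(Add(47093, 44764), -1)) = Mul(Add(-31928, Mul(-4, 174)), Pow(Add(47093, 44764), -1)) = Mul(Add(-31928, -696), Pow(91857, -1)) = Mul(-32624, Rational(1, 91857)) = Rational(-32624, 91857)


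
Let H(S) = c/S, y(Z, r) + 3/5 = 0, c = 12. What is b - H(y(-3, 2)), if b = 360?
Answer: 380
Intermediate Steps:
y(Z, r) = -⅗ (y(Z, r) = -⅗ + 0 = -⅗)
H(S) = 12/S
b - H(y(-3, 2)) = 360 - 12/(-⅗) = 360 - 12*(-5)/3 = 360 - 1*(-20) = 360 + 20 = 380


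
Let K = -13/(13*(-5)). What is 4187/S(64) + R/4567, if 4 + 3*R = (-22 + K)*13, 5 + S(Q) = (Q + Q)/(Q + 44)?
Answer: -2581523252/2352005 ≈ -1097.6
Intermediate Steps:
K = ⅕ (K = -13/(-65) = -13*(-1/65) = ⅕ ≈ 0.20000)
S(Q) = -5 + 2*Q/(44 + Q) (S(Q) = -5 + (Q + Q)/(Q + 44) = -5 + (2*Q)/(44 + Q) = -5 + 2*Q/(44 + Q))
R = -479/5 (R = -4/3 + ((-22 + ⅕)*13)/3 = -4/3 + (-109/5*13)/3 = -4/3 + (⅓)*(-1417/5) = -4/3 - 1417/15 = -479/5 ≈ -95.800)
4187/S(64) + R/4567 = 4187/(((-220 - 3*64)/(44 + 64))) - 479/5/4567 = 4187/(((-220 - 192)/108)) - 479/5*1/4567 = 4187/(((1/108)*(-412))) - 479/22835 = 4187/(-103/27) - 479/22835 = 4187*(-27/103) - 479/22835 = -113049/103 - 479/22835 = -2581523252/2352005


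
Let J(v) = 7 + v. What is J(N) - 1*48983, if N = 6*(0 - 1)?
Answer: -48982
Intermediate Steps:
N = -6 (N = 6*(-1) = -6)
J(N) - 1*48983 = (7 - 6) - 1*48983 = 1 - 48983 = -48982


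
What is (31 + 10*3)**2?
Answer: 3721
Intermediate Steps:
(31 + 10*3)**2 = (31 + 30)**2 = 61**2 = 3721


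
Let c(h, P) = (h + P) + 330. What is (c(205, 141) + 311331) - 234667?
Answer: 77340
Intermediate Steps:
c(h, P) = 330 + P + h (c(h, P) = (P + h) + 330 = 330 + P + h)
(c(205, 141) + 311331) - 234667 = ((330 + 141 + 205) + 311331) - 234667 = (676 + 311331) - 234667 = 312007 - 234667 = 77340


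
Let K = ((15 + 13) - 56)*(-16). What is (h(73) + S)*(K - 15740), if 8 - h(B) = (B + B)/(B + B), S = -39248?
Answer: 600073372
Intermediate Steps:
K = 448 (K = (28 - 56)*(-16) = -28*(-16) = 448)
h(B) = 7 (h(B) = 8 - (B + B)/(B + B) = 8 - 2*B/(2*B) = 8 - 2*B*1/(2*B) = 8 - 1*1 = 8 - 1 = 7)
(h(73) + S)*(K - 15740) = (7 - 39248)*(448 - 15740) = -39241*(-15292) = 600073372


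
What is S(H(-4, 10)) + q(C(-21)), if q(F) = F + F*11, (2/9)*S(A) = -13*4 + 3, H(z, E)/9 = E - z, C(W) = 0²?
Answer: -441/2 ≈ -220.50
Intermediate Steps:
C(W) = 0
H(z, E) = -9*z + 9*E (H(z, E) = 9*(E - z) = -9*z + 9*E)
S(A) = -441/2 (S(A) = 9*(-13*4 + 3)/2 = 9*(-52 + 3)/2 = (9/2)*(-49) = -441/2)
q(F) = 12*F (q(F) = F + 11*F = 12*F)
S(H(-4, 10)) + q(C(-21)) = -441/2 + 12*0 = -441/2 + 0 = -441/2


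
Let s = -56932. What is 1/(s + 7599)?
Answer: -1/49333 ≈ -2.0270e-5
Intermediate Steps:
1/(s + 7599) = 1/(-56932 + 7599) = 1/(-49333) = -1/49333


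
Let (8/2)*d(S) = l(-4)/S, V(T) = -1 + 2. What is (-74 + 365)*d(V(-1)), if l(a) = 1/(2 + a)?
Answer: -291/8 ≈ -36.375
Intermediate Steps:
V(T) = 1
d(S) = -1/(8*S) (d(S) = (1/((2 - 4)*S))/4 = (1/((-2)*S))/4 = (-1/(2*S))/4 = -1/(8*S))
(-74 + 365)*d(V(-1)) = (-74 + 365)*(-⅛/1) = 291*(-⅛*1) = 291*(-⅛) = -291/8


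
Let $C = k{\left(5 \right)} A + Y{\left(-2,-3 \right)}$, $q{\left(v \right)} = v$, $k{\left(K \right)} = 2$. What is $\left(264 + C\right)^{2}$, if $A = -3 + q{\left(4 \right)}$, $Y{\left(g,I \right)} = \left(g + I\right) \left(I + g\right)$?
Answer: $84681$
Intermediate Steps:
$Y{\left(g,I \right)} = \left(I + g\right)^{2}$ ($Y{\left(g,I \right)} = \left(I + g\right) \left(I + g\right) = \left(I + g\right)^{2}$)
$A = 1$ ($A = -3 + 4 = 1$)
$C = 27$ ($C = 2 \cdot 1 + \left(-3 - 2\right)^{2} = 2 + \left(-5\right)^{2} = 2 + 25 = 27$)
$\left(264 + C\right)^{2} = \left(264 + 27\right)^{2} = 291^{2} = 84681$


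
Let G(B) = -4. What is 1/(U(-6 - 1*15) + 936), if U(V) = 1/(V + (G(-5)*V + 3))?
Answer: 66/61777 ≈ 0.0010684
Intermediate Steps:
U(V) = 1/(3 - 3*V) (U(V) = 1/(V + (-4*V + 3)) = 1/(V + (3 - 4*V)) = 1/(3 - 3*V))
1/(U(-6 - 1*15) + 936) = 1/(1/(3*(1 - (-6 - 1*15))) + 936) = 1/(1/(3*(1 - (-6 - 15))) + 936) = 1/(1/(3*(1 - 1*(-21))) + 936) = 1/(1/(3*(1 + 21)) + 936) = 1/((1/3)/22 + 936) = 1/((1/3)*(1/22) + 936) = 1/(1/66 + 936) = 1/(61777/66) = 66/61777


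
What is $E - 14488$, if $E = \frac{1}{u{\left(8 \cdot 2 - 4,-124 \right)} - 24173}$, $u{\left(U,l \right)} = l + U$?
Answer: $- \frac{351841081}{24285} \approx -14488.0$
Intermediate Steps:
$u{\left(U,l \right)} = U + l$
$E = - \frac{1}{24285}$ ($E = \frac{1}{\left(\left(8 \cdot 2 - 4\right) - 124\right) - 24173} = \frac{1}{\left(\left(16 - 4\right) - 124\right) - 24173} = \frac{1}{\left(12 - 124\right) - 24173} = \frac{1}{-112 - 24173} = \frac{1}{-24285} = - \frac{1}{24285} \approx -4.1178 \cdot 10^{-5}$)
$E - 14488 = - \frac{1}{24285} - 14488 = - \frac{351841081}{24285}$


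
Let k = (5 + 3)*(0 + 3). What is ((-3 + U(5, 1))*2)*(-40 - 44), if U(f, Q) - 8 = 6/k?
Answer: -882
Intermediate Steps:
k = 24 (k = 8*3 = 24)
U(f, Q) = 33/4 (U(f, Q) = 8 + 6/24 = 8 + 6*(1/24) = 8 + ¼ = 33/4)
((-3 + U(5, 1))*2)*(-40 - 44) = ((-3 + 33/4)*2)*(-40 - 44) = ((21/4)*2)*(-84) = (21/2)*(-84) = -882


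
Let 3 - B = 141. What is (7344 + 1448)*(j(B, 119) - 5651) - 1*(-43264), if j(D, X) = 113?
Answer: -48646832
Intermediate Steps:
B = -138 (B = 3 - 1*141 = 3 - 141 = -138)
(7344 + 1448)*(j(B, 119) - 5651) - 1*(-43264) = (7344 + 1448)*(113 - 5651) - 1*(-43264) = 8792*(-5538) + 43264 = -48690096 + 43264 = -48646832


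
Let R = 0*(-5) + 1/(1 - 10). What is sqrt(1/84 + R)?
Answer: 5*I*sqrt(7)/42 ≈ 0.31497*I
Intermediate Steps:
R = -1/9 (R = 0 + 1/(-9) = 0 - 1/9 = -1/9 ≈ -0.11111)
sqrt(1/84 + R) = sqrt(1/84 - 1/9) = sqrt(-25/252) = 5*I*sqrt(7)/42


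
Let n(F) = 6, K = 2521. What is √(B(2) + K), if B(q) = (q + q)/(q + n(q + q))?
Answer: 41*√6/2 ≈ 50.215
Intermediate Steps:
B(q) = 2*q/(6 + q) (B(q) = (q + q)/(q + 6) = (2*q)/(6 + q) = 2*q/(6 + q))
√(B(2) + K) = √(2*2/(6 + 2) + 2521) = √(2*2/8 + 2521) = √(2*2*(⅛) + 2521) = √(½ + 2521) = √(5043/2) = 41*√6/2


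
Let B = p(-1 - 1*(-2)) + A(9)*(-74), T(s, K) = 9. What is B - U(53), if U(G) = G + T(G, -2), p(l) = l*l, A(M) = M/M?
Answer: -135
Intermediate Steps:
A(M) = 1
p(l) = l²
B = -73 (B = (-1 - 1*(-2))² + 1*(-74) = (-1 + 2)² - 74 = 1² - 74 = 1 - 74 = -73)
U(G) = 9 + G (U(G) = G + 9 = 9 + G)
B - U(53) = -73 - (9 + 53) = -73 - 1*62 = -73 - 62 = -135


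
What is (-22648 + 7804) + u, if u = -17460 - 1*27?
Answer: -32331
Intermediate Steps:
u = -17487 (u = -17460 - 27 = -17487)
(-22648 + 7804) + u = (-22648 + 7804) - 17487 = -14844 - 17487 = -32331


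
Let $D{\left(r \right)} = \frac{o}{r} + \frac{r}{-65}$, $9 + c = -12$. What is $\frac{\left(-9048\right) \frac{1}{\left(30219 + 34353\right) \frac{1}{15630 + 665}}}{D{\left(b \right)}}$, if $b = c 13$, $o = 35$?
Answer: $- \frac{1197926925}{2136257} \approx -560.76$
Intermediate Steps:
$c = -21$ ($c = -9 - 12 = -21$)
$b = -273$ ($b = \left(-21\right) 13 = -273$)
$D{\left(r \right)} = \frac{35}{r} - \frac{r}{65}$ ($D{\left(r \right)} = \frac{35}{r} + \frac{r}{-65} = \frac{35}{r} + r \left(- \frac{1}{65}\right) = \frac{35}{r} - \frac{r}{65}$)
$\frac{\left(-9048\right) \frac{1}{\left(30219 + 34353\right) \frac{1}{15630 + 665}}}{D{\left(b \right)}} = \frac{\left(-9048\right) \frac{1}{\left(30219 + 34353\right) \frac{1}{15630 + 665}}}{\frac{35}{-273} - - \frac{21}{5}} = \frac{\left(-9048\right) \frac{1}{64572 \cdot \frac{1}{16295}}}{35 \left(- \frac{1}{273}\right) + \frac{21}{5}} = \frac{\left(-9048\right) \frac{1}{64572 \cdot \frac{1}{16295}}}{- \frac{5}{39} + \frac{21}{5}} = \frac{\left(-9048\right) \frac{1}{\frac{64572}{16295}}}{\frac{794}{195}} = \left(-9048\right) \frac{16295}{64572} \cdot \frac{195}{794} = \left(- \frac{12286430}{5381}\right) \frac{195}{794} = - \frac{1197926925}{2136257}$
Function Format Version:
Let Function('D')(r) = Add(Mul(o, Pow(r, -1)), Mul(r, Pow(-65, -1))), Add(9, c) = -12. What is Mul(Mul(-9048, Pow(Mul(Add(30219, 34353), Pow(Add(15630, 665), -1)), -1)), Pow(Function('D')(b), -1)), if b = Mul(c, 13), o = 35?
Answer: Rational(-1197926925, 2136257) ≈ -560.76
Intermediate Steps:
c = -21 (c = Add(-9, -12) = -21)
b = -273 (b = Mul(-21, 13) = -273)
Function('D')(r) = Add(Mul(35, Pow(r, -1)), Mul(Rational(-1, 65), r)) (Function('D')(r) = Add(Mul(35, Pow(r, -1)), Mul(r, Pow(-65, -1))) = Add(Mul(35, Pow(r, -1)), Mul(r, Rational(-1, 65))) = Add(Mul(35, Pow(r, -1)), Mul(Rational(-1, 65), r)))
Mul(Mul(-9048, Pow(Mul(Add(30219, 34353), Pow(Add(15630, 665), -1)), -1)), Pow(Function('D')(b), -1)) = Mul(Mul(-9048, Pow(Mul(Add(30219, 34353), Pow(Add(15630, 665), -1)), -1)), Pow(Add(Mul(35, Pow(-273, -1)), Mul(Rational(-1, 65), -273)), -1)) = Mul(Mul(-9048, Pow(Mul(64572, Pow(16295, -1)), -1)), Pow(Add(Mul(35, Rational(-1, 273)), Rational(21, 5)), -1)) = Mul(Mul(-9048, Pow(Mul(64572, Rational(1, 16295)), -1)), Pow(Add(Rational(-5, 39), Rational(21, 5)), -1)) = Mul(Mul(-9048, Pow(Rational(64572, 16295), -1)), Pow(Rational(794, 195), -1)) = Mul(Mul(-9048, Rational(16295, 64572)), Rational(195, 794)) = Mul(Rational(-12286430, 5381), Rational(195, 794)) = Rational(-1197926925, 2136257)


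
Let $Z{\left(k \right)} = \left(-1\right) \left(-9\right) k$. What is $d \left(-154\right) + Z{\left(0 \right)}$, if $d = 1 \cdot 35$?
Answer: $-5390$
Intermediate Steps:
$Z{\left(k \right)} = 9 k$
$d = 35$
$d \left(-154\right) + Z{\left(0 \right)} = 35 \left(-154\right) + 9 \cdot 0 = -5390 + 0 = -5390$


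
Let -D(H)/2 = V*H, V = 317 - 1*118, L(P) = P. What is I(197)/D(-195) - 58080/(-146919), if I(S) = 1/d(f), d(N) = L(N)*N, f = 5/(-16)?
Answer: 18787888544/47509931625 ≈ 0.39545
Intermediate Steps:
f = -5/16 (f = 5*(-1/16) = -5/16 ≈ -0.31250)
d(N) = N² (d(N) = N*N = N²)
V = 199 (V = 317 - 118 = 199)
I(S) = 256/25 (I(S) = 1/((-5/16)²) = 1/(25/256) = 256/25)
D(H) = -398*H
I(197)/D(-195) - 58080/(-146919) = 256/(25*((-398*(-195)))) - 58080/(-146919) = (256/25)/77610 - 58080*(-1/146919) = (256/25)*(1/77610) + 19360/48973 = 128/970125 + 19360/48973 = 18787888544/47509931625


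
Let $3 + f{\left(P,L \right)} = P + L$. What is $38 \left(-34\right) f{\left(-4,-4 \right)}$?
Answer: $14212$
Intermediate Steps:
$f{\left(P,L \right)} = -3 + L + P$ ($f{\left(P,L \right)} = -3 + \left(P + L\right) = -3 + \left(L + P\right) = -3 + L + P$)
$38 \left(-34\right) f{\left(-4,-4 \right)} = 38 \left(-34\right) \left(-3 - 4 - 4\right) = \left(-1292\right) \left(-11\right) = 14212$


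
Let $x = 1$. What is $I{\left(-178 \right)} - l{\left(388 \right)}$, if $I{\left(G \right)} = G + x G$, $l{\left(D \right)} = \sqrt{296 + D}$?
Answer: $-356 - 6 \sqrt{19} \approx -382.15$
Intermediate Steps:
$I{\left(G \right)} = 2 G$ ($I{\left(G \right)} = G + 1 G = G + G = 2 G$)
$I{\left(-178 \right)} - l{\left(388 \right)} = 2 \left(-178\right) - \sqrt{296 + 388} = -356 - \sqrt{684} = -356 - 6 \sqrt{19}$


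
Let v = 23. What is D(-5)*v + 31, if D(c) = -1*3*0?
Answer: 31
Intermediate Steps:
D(c) = 0 (D(c) = -3*0 = 0)
D(-5)*v + 31 = 0*23 + 31 = 0 + 31 = 31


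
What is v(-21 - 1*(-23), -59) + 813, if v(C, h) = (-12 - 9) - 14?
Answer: 778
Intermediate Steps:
v(C, h) = -35 (v(C, h) = -21 - 14 = -35)
v(-21 - 1*(-23), -59) + 813 = -35 + 813 = 778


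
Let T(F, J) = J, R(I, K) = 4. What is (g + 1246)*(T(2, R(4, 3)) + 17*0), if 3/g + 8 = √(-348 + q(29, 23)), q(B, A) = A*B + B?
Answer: 353888/71 + 6*√87/71 ≈ 4985.1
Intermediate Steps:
q(B, A) = B + A*B
g = 3/(-8 + 2*√87) (g = 3/(-8 + √(-348 + 29*(1 + 23))) = 3/(-8 + √(-348 + 29*24)) = 3/(-8 + √(-348 + 696)) = 3/(-8 + √348) = 3/(-8 + 2*√87) ≈ 0.28156)
(g + 1246)*(T(2, R(4, 3)) + 17*0) = ((6/71 + 3*√87/142) + 1246)*(4 + 17*0) = (88472/71 + 3*√87/142)*(4 + 0) = (88472/71 + 3*√87/142)*4 = 353888/71 + 6*√87/71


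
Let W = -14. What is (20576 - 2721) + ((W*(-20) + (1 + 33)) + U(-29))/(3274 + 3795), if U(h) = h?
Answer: 126217280/7069 ≈ 17855.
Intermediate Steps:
(20576 - 2721) + ((W*(-20) + (1 + 33)) + U(-29))/(3274 + 3795) = (20576 - 2721) + ((-14*(-20) + (1 + 33)) - 29)/(3274 + 3795) = 17855 + ((280 + 34) - 29)/7069 = 17855 + (314 - 29)*(1/7069) = 17855 + 285*(1/7069) = 17855 + 285/7069 = 126217280/7069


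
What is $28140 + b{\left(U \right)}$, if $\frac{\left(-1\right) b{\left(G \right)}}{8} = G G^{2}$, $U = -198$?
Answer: $62127276$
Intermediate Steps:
$b{\left(G \right)} = - 8 G^{3}$ ($b{\left(G \right)} = - 8 G G^{2} = - 8 G^{3}$)
$28140 + b{\left(U \right)} = 28140 - 8 \left(-198\right)^{3} = 28140 - -62099136 = 28140 + 62099136 = 62127276$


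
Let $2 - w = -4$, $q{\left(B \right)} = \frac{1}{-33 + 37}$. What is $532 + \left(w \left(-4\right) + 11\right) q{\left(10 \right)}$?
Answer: $\frac{2115}{4} \approx 528.75$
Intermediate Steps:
$q{\left(B \right)} = \frac{1}{4}$
$w = 6$ ($w = 2 - -4 = 2 + 4 = 6$)
$532 + \left(w \left(-4\right) + 11\right) q{\left(10 \right)} = 532 + \left(6 \left(-4\right) + 11\right) \frac{1}{4} = 532 + \left(-24 + 11\right) \frac{1}{4} = 532 - \frac{13}{4} = \frac{2115}{4}$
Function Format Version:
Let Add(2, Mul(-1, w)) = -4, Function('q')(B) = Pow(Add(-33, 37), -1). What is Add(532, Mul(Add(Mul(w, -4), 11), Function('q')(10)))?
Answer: Rational(2115, 4) ≈ 528.75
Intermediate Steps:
Function('q')(B) = Rational(1, 4) (Function('q')(B) = Pow(4, -1) = Rational(1, 4))
w = 6 (w = Add(2, Mul(-1, -4)) = Add(2, 4) = 6)
Add(532, Mul(Add(Mul(w, -4), 11), Function('q')(10))) = Add(532, Mul(Add(Mul(6, -4), 11), Rational(1, 4))) = Add(532, Mul(Add(-24, 11), Rational(1, 4))) = Add(532, Mul(-13, Rational(1, 4))) = Add(532, Rational(-13, 4)) = Rational(2115, 4)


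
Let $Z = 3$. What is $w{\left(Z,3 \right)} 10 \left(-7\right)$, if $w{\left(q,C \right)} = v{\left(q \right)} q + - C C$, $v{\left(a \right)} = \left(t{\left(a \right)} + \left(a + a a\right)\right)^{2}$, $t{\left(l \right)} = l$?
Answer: $-46620$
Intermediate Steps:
$v{\left(a \right)} = \left(a^{2} + 2 a\right)^{2}$ ($v{\left(a \right)} = \left(a + \left(a + a a\right)\right)^{2} = \left(a + \left(a + a^{2}\right)\right)^{2} = \left(a^{2} + 2 a\right)^{2}$)
$w{\left(q,C \right)} = - C^{2} + q^{3} \left(2 + q\right)^{2}$ ($w{\left(q,C \right)} = q^{2} \left(2 + q\right)^{2} q + - C C = q^{3} \left(2 + q\right)^{2} - C^{2} = - C^{2} + q^{3} \left(2 + q\right)^{2}$)
$w{\left(Z,3 \right)} 10 \left(-7\right) = \left(- 3^{2} + 3^{3} \left(2 + 3\right)^{2}\right) 10 \left(-7\right) = \left(\left(-1\right) 9 + 27 \cdot 5^{2}\right) 10 \left(-7\right) = \left(-9 + 27 \cdot 25\right) 10 \left(-7\right) = \left(-9 + 675\right) 10 \left(-7\right) = 666 \cdot 10 \left(-7\right) = 6660 \left(-7\right) = -46620$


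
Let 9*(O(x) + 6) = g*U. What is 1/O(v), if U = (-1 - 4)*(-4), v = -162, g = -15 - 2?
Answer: -9/394 ≈ -0.022843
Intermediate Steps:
g = -17
U = 20 (U = -5*(-4) = 20)
O(x) = -394/9 (O(x) = -6 + (-17*20)/9 = -6 + (⅑)*(-340) = -6 - 340/9 = -394/9)
1/O(v) = 1/(-394/9) = -9/394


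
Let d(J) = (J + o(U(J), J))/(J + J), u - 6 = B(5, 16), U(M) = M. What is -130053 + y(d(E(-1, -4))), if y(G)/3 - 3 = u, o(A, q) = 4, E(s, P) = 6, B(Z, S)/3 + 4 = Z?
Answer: -130017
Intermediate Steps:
B(Z, S) = -12 + 3*Z
u = 9 (u = 6 + (-12 + 3*5) = 6 + (-12 + 15) = 6 + 3 = 9)
d(J) = (4 + J)/(2*J) (d(J) = (J + 4)/(J + J) = (4 + J)/((2*J)) = (4 + J)*(1/(2*J)) = (4 + J)/(2*J))
y(G) = 36 (y(G) = 9 + 3*9 = 9 + 27 = 36)
-130053 + y(d(E(-1, -4))) = -130053 + 36 = -130017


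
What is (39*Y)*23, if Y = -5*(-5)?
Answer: 22425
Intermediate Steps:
Y = 25
(39*Y)*23 = (39*25)*23 = 975*23 = 22425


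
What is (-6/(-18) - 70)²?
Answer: 43681/9 ≈ 4853.4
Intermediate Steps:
(-6/(-18) - 70)² = (-6*(-1/18) - 70)² = (⅓ - 70)² = (-209/3)² = 43681/9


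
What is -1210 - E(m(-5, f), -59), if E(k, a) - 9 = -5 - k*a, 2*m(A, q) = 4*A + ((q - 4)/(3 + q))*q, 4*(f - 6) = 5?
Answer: -226915/328 ≈ -691.81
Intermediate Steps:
f = 29/4 (f = 6 + (¼)*5 = 6 + 5/4 = 29/4 ≈ 7.2500)
m(A, q) = 2*A + q*(-4 + q)/(2*(3 + q)) (m(A, q) = (4*A + ((q - 4)/(3 + q))*q)/2 = (4*A + ((-4 + q)/(3 + q))*q)/2 = (4*A + q*(-4 + q)/(3 + q))/2 = 2*A + q*(-4 + q)/(2*(3 + q)))
E(k, a) = 4 - a*k (E(k, a) = 9 + (-5 - k*a) = 9 + (-5 - a*k) = 4 - a*k)
-1210 - E(m(-5, f), -59) = -1210 - (4 - 1*(-59)*((29/4)² - 4*29/4 + 12*(-5) + 4*(-5)*(29/4))/(2*(3 + 29/4))) = -1210 - (4 - 1*(-59)*(841/16 - 29 - 60 - 145)/(2*(41/4))) = -1210 - (4 - 1*(-59)*(½)*(4/41)*(-2903/16)) = -1210 - (4 - 1*(-59)*(-2903/328)) = -1210 - (4 - 171277/328) = -1210 - 1*(-169965/328) = -1210 + 169965/328 = -226915/328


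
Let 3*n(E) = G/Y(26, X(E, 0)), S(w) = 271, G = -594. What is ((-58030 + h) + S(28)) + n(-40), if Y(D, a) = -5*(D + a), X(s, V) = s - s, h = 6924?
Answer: -3304176/65 ≈ -50834.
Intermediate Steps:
X(s, V) = 0
Y(D, a) = -5*D - 5*a
n(E) = 99/65 (n(E) = (-594/(-5*26 - 5*0))/3 = (-594/(-130 + 0))/3 = (-594/(-130))/3 = (-594*(-1/130))/3 = (⅓)*(297/65) = 99/65)
((-58030 + h) + S(28)) + n(-40) = ((-58030 + 6924) + 271) + 99/65 = (-51106 + 271) + 99/65 = -50835 + 99/65 = -3304176/65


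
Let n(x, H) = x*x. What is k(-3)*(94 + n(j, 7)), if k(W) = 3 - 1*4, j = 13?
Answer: -263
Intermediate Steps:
k(W) = -1 (k(W) = 3 - 4 = -1)
n(x, H) = x²
k(-3)*(94 + n(j, 7)) = -(94 + 13²) = -(94 + 169) = -1*263 = -263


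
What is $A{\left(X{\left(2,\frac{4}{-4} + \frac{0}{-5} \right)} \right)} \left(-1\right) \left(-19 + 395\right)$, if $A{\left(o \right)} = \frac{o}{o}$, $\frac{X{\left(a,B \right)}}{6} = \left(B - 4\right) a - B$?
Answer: $-376$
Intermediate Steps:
$X{\left(a,B \right)} = - 6 B + 6 a \left(-4 + B\right)$ ($X{\left(a,B \right)} = 6 \left(\left(B - 4\right) a - B\right) = 6 \left(\left(-4 + B\right) a - B\right) = 6 \left(a \left(-4 + B\right) - B\right) = 6 \left(- B + a \left(-4 + B\right)\right) = - 6 B + 6 a \left(-4 + B\right)$)
$A{\left(o \right)} = 1$
$A{\left(X{\left(2,\frac{4}{-4} + \frac{0}{-5} \right)} \right)} \left(-1\right) \left(-19 + 395\right) = 1 \left(-1\right) \left(-19 + 395\right) = \left(-1\right) 376 = -376$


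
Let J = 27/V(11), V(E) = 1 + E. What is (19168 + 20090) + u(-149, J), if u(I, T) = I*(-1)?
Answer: 39407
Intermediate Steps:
J = 9/4 (J = 27/(1 + 11) = 27/12 = 27*(1/12) = 9/4 ≈ 2.2500)
u(I, T) = -I
(19168 + 20090) + u(-149, J) = (19168 + 20090) - 1*(-149) = 39258 + 149 = 39407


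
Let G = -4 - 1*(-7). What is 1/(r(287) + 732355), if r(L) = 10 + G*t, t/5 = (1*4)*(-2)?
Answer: 1/732245 ≈ 1.3657e-6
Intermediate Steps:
t = -40 (t = 5*((1*4)*(-2)) = 5*(4*(-2)) = 5*(-8) = -40)
G = 3 (G = -4 + 7 = 3)
r(L) = -110 (r(L) = 10 + 3*(-40) = 10 - 120 = -110)
1/(r(287) + 732355) = 1/(-110 + 732355) = 1/732245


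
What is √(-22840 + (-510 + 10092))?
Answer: I*√13258 ≈ 115.14*I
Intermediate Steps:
√(-22840 + (-510 + 10092)) = √(-22840 + 9582) = √(-13258) = I*√13258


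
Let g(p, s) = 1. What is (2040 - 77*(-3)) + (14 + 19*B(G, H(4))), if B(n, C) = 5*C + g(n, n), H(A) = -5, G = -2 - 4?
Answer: 1829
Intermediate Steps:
G = -6
B(n, C) = 1 + 5*C (B(n, C) = 5*C + 1 = 1 + 5*C)
(2040 - 77*(-3)) + (14 + 19*B(G, H(4))) = (2040 - 77*(-3)) + (14 + 19*(1 + 5*(-5))) = (2040 + 231) + (14 + 19*(1 - 25)) = 2271 + (14 + 19*(-24)) = 2271 + (14 - 456) = 2271 - 442 = 1829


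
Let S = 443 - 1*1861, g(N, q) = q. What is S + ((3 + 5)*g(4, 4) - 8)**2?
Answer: -842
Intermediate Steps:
S = -1418 (S = 443 - 1861 = -1418)
S + ((3 + 5)*g(4, 4) - 8)**2 = -1418 + ((3 + 5)*4 - 8)**2 = -1418 + (8*4 - 8)**2 = -1418 + (32 - 8)**2 = -1418 + 24**2 = -1418 + 576 = -842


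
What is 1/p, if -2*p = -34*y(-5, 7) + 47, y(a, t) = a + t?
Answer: 2/21 ≈ 0.095238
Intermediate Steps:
p = 21/2 (p = -(-34*(-5 + 7) + 47)/2 = -(-34*2 + 47)/2 = -(-68 + 47)/2 = -½*(-21) = 21/2 ≈ 10.500)
1/p = 1/(21/2) = 2/21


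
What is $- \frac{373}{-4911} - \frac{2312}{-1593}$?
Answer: $\frac{3982807}{2607741} \approx 1.5273$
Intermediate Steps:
$- \frac{373}{-4911} - \frac{2312}{-1593} = \left(-373\right) \left(- \frac{1}{4911}\right) - - \frac{2312}{1593} = \frac{373}{4911} + \frac{2312}{1593} = \frac{3982807}{2607741}$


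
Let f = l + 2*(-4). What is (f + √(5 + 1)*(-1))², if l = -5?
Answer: (13 + √6)² ≈ 238.69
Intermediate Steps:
f = -13 (f = -5 + 2*(-4) = -5 - 8 = -13)
(f + √(5 + 1)*(-1))² = (-13 + √(5 + 1)*(-1))² = (-13 + √6*(-1))² = (-13 - √6)²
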